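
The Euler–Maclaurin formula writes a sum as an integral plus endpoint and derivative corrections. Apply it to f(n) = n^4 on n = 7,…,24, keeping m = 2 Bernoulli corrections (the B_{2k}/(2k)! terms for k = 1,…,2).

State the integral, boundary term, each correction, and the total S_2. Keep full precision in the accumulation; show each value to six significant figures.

∫_7^24 x^4 dx evaluates to 1.58916e+06.
Endpoint term: (f(7) + f(24))/2 = (2401.00 + 331776)/2 = 167088.
Integral + boundary = 1.75625e+06.
k=1: B_{2}/(2)! × [f^{(1)}(24) − f^{(1)}(7)] = 1/12 × (55296.0 − 1372.00) = 4493.67.
Running total after k=1: 1.76075e+06.
k=2: B_{4}/(4)! × [f^{(3)}(24) − f^{(3)}(7)] = −1/720 × (576.000 − 168.000) = -0.566667.

S_2 ≈ 1.76074e+06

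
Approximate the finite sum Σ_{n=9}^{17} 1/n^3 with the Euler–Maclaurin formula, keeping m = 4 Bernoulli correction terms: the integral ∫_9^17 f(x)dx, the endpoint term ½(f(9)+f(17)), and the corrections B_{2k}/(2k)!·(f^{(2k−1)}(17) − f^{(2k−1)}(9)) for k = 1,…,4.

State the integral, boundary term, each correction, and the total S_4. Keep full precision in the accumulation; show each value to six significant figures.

Integral: ∫_9^17 1/x^3 dx = 0.00444274.
½[f(9) + f(17)] = ½[0.00137174 + 0.000203542] = 0.000787642.
Integral + boundary = 0.00523038.
Order-1 term: 1/12 · (-3.59191e-05 − (-0.000457247)) = 3.51107e-05.
After k=1: 0.00526549.
Order-2 term: −1/720 · (-2.48575e-06 − (-0.000112901)) = -1.53354e-07.
After k=2: 0.00526533.
Order-3 term: 1/30240 · (-3.61251e-07 − (-5.85410e-05)) = 1.92393e-09.
After k=3: 0.00526534.
Order-4 term: −1/1209600 · (-9.00003e-08 − (-5.20365e-05)) = -4.29452e-11.

S_4 ≈ 0.00526534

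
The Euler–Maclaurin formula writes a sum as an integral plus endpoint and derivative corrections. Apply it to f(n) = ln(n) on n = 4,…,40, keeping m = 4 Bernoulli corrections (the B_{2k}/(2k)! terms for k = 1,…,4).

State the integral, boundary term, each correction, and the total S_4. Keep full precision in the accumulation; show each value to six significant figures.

S_4 ≈ 108.529

Integral: ∫_4^40 ln(x) dx = 106.010.
Boundary: ½(f(4) + f(40)) = ½(1.38629 + 3.68888) = 2.53759.
Running total after boundary: 108.548.
k=1: B_{2}/(2)! × [f^{(1)}(40) − f^{(1)}(4)] = 1/12 × (0.0250000 − 0.250000) = -0.0187500.
Partial sum through k=1: 108.529.
k=2: B_{4}/(4)! × [f^{(3)}(40) − f^{(3)}(4)] = −1/720 × (3.12500e-05 − 0.0312500) = 4.33594e-05.
Partial sum through k=2: 108.529.
k=3: B_{6}/(6)! × [f^{(5)}(40) − f^{(5)}(4)] = 1/30240 × (2.34375e-07 − 0.0234375) = -7.75042e-07.
Partial sum through k=3: 108.529.
k=4: B_{8}/(8)! × [f^{(7)}(40) − f^{(7)}(4)] = −1/1209600 × (4.39453e-09 − 0.0439453) = 3.63304e-08.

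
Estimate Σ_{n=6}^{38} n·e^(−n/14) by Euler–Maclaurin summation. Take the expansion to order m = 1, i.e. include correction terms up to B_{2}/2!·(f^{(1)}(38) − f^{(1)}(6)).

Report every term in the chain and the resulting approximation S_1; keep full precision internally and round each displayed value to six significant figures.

Integral: ∫_6^38 x·e^(−x/14) dx = 134.171.
½[f(6) + f(38)] = ½[3.90863 + 2.51759] = 3.21311.
Running total after boundary: 137.384.
k=1: B_{2}/(2)! × [f^{(1)}(38) − f^{(1)}(6)] = 1/12 × (-0.113575 − 0.372251) = -0.0404855.

S_1 ≈ 137.344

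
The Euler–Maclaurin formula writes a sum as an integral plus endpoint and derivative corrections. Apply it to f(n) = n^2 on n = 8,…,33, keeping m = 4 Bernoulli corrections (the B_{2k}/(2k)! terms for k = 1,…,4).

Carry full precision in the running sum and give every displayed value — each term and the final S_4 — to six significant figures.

The integral term ∫_8^33 x^2 dx = 11808.3.
Endpoint term: (f(8) + f(33))/2 = (64.0000 + 1089.00)/2 = 576.500.
Running total after boundary: 12384.8.
Order-1 term: 1/12 · (66.0000 − 16.0000) = 4.16667.
After k=1: 12389.0.
Order-2 term: −1/720 · (0.00000 − 0.00000) = 0.00000.
After k=2: 12389.0.
Order-3 term: 1/30240 · (0.00000 − 0.00000) = 0.00000.
After k=3: 12389.0.
Order-4 term: −1/1209600 · (0.00000 − 0.00000) = 0.00000.

S_4 ≈ 12389.0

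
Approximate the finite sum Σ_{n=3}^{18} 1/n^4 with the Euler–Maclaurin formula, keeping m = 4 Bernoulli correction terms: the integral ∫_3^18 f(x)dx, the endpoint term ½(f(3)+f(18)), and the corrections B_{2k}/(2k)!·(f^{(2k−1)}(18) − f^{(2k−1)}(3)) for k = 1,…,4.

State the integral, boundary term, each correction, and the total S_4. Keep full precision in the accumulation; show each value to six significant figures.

S_4 ≈ 0.0197700

∫_3^18 1/x^4 dx evaluates to 0.0122885.
½[f(3) + f(18)] = ½[0.0123457 + 9.52599e-06] = 0.00617760.
Running total after boundary: 0.0184661.
Correction k=1: B_{2}/2! · (f^{(1)}(18) − f^{(1)}(3)) = 1/12 · (-2.11689e-06 − (-0.0164609)) = 0.00137157.
Partial sum through k=1: 0.0198377.
Correction k=2: B_{4}/4! · (f^{(3)}(18) − f^{(3)}(3)) = −1/720 · (-1.96008e-07 − (-0.0548697)) = -7.62076e-05.
Partial sum through k=2: 0.0197615.
Correction k=3: B_{6}/6! · (f^{(5)}(18) − f^{(5)}(3)) = 1/30240 · (-3.38779e-08 − (-0.341411)) = 1.12901e-05.
Partial sum through k=3: 0.0197728.
Correction k=4: B_{8}/8! · (f^{(7)}(18) − f^{(7)}(3)) = −1/1209600 · (-9.41053e-09 − (-3.41411)) = -2.82251e-06.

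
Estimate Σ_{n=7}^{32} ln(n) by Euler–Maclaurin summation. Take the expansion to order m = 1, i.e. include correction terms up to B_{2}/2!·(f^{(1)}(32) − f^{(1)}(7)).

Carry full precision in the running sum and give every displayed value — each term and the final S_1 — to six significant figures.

Integral: ∫_7^32 ln(x) dx = 72.2822.
½[f(7) + f(32)] = ½[1.94591 + 3.46574] = 2.70582.
Integral + boundary = 74.9880.
k=1: B_{2}/(2)! × [f^{(1)}(32) − f^{(1)}(7)] = 1/12 × (0.0312500 − 0.142857) = -0.00930060.

S_1 ≈ 74.9787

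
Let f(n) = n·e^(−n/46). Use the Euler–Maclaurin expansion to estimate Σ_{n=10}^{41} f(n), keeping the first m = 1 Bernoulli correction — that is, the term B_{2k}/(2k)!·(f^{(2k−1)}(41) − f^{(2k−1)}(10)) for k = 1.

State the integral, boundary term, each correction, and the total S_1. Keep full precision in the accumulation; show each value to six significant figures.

S_1 ≈ 443.768

∫_10^41 x·e^(−x/46) dx evaluates to 431.386.
Boundary: ½(f(10) + f(41)) = ½(8.04615 + 16.8149) = 12.4305.
Running total after boundary: 443.817.
k=1: B_{2}/(2)! × [f^{(1)}(41) − f^{(1)}(10)] = 1/12 × (0.0445783 − 0.629699) = -0.0487600.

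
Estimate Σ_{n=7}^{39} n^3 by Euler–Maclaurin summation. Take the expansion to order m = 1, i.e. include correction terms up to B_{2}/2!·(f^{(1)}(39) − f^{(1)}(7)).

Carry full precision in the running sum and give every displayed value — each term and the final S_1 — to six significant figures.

The integral term ∫_7^39 x^3 dx = 577760.
½[f(7) + f(39)] = ½[343.000 + 59319.0] = 29831.0.
Running total after boundary: 607591.
Correction k=1: B_{2}/2! · (f^{(1)}(39) − f^{(1)}(7)) = 1/12 · (4563.00 − 147.000) = 368.000.

S_1 ≈ 607959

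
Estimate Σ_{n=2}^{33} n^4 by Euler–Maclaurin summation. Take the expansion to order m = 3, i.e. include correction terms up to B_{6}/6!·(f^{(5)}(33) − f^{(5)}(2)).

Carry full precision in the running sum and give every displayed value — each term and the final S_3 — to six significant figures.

S_3 ≈ 8.43202e+06

The integral term ∫_2^33 x^4 dx = 7.82707e+06.
½[f(2) + f(33)] = ½[16.0000 + 1.18592e+06] = 592968.
Integral + boundary = 8.42004e+06.
Order-1 term: 1/12 · (143748 − 32.0000) = 11976.3.
After k=1: 8.43202e+06.
Order-2 term: −1/720 · (792.000 − 48.0000) = -1.03333.
After k=2: 8.43202e+06.
Order-3 term: 1/30240 · (0.00000 − 0.00000) = 0.00000.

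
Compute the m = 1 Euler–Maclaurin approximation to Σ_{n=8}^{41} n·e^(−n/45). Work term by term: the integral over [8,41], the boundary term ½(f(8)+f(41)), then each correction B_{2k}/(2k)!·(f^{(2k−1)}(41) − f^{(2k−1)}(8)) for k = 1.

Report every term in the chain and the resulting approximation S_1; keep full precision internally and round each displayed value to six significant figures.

Integral: ∫_8^41 x·e^(−x/45) dx = 440.512.
Boundary: ½(f(8) + f(41)) = ½(6.69703 + 16.4852) = 11.5911.
So far: 452.104.
k=1: B_{2}/(2)! × [f^{(1)}(41) − f^{(1)}(8)] = 1/12 × (0.0357402 − 0.688306) = -0.0543805.

S_1 ≈ 452.049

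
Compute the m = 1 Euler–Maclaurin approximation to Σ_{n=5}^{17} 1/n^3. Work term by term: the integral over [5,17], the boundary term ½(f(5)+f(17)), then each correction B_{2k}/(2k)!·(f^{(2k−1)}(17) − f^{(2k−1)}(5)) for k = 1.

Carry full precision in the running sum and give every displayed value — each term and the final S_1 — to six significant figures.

S_1 ≈ 0.0227687

The integral term ∫_5^17 1/x^3 dx = 0.0182699.
Boundary: ½(f(5) + f(17)) = ½(0.00800000 + 0.000203542) = 0.00410177.
So far: 0.0223717.
Correction k=1: B_{2}/2! · (f^{(1)}(17) − f^{(1)}(5)) = 1/12 · (-3.59191e-05 − (-0.00480000)) = 0.000397007.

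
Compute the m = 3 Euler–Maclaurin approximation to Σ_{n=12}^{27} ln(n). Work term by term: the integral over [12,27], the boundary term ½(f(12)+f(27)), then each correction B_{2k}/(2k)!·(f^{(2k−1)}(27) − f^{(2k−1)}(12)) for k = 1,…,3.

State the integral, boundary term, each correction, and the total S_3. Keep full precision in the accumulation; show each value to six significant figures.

∫_12^27 ln(x) dx evaluates to 44.1687.
Endpoint term: (f(12) + f(27))/2 = (2.48491 + 3.29584)/2 = 2.89037.
So far: 47.0591.
Correction k=1: B_{2}/2! · (f^{(1)}(27) − f^{(1)}(12)) = 1/12 · (0.0370370 − 0.0833333) = -0.00385802.
Partial sum through k=1: 47.0552.
Correction k=2: B_{4}/4! · (f^{(3)}(27) − f^{(3)}(12)) = −1/720 · (0.000101611 − 0.00115741) = 1.46638e-06.
Partial sum through k=2: 47.0552.
Correction k=3: B_{6}/6! · (f^{(5)}(27) − f^{(5)}(12)) = 1/30240 · (1.67260e-06 − 9.64506e-05) = -3.13419e-09.

S_3 ≈ 47.0552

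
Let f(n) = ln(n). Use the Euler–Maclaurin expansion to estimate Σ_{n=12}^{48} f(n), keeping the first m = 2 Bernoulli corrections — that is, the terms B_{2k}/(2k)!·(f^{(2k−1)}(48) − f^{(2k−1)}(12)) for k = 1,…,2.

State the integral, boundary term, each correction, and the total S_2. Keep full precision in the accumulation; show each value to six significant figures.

∫_12^48 ln(x) dx evaluates to 119.999.
Boundary: ½(f(12) + f(48)) = ½(2.48491 + 3.87120) = 3.17805.
So far: 123.177.
Correction k=1: B_{2}/2! · (f^{(1)}(48) − f^{(1)}(12)) = 1/12 · (0.0208333 − 0.0833333) = -0.00520833.
Partial sum through k=1: 123.172.
Correction k=2: B_{4}/4! · (f^{(3)}(48) − f^{(3)}(12)) = −1/720 · (1.80845e-05 − 0.00115741) = 1.58239e-06.

S_2 ≈ 123.172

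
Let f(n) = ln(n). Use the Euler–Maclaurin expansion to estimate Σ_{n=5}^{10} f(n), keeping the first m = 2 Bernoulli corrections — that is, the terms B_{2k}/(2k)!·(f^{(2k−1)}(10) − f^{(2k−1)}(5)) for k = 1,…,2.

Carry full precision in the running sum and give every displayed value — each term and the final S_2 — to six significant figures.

S_2 ≈ 11.9264

∫_5^10 ln(x) dx evaluates to 9.97866.
Boundary: ½(f(5) + f(10)) = ½(1.60944 + 2.30259) = 1.95601.
So far: 11.9347.
k=1: B_{2}/(2)! × [f^{(1)}(10) − f^{(1)}(5)] = 1/12 × (0.100000 − 0.200000) = -0.00833333.
Running total after k=1: 11.9263.
k=2: B_{4}/(4)! × [f^{(3)}(10) − f^{(3)}(5)] = −1/720 × (0.00200000 − 0.0160000) = 1.94444e-05.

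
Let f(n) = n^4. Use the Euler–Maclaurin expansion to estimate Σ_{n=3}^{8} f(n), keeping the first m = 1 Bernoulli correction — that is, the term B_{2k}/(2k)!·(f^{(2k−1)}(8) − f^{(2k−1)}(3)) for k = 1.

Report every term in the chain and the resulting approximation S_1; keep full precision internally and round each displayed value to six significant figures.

The integral term ∫_3^8 x^4 dx = 6505.00.
½[f(3) + f(8)] = ½[81.0000 + 4096.00] = 2088.50.
Integral + boundary = 8593.50.
Order-1 term: 1/12 · (2048.00 − 108.000) = 161.667.

S_1 ≈ 8755.17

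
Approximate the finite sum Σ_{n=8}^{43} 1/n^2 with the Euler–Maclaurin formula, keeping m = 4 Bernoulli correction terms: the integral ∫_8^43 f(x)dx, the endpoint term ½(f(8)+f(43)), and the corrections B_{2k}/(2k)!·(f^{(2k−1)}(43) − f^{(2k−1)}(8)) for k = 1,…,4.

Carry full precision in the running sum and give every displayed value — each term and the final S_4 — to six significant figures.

S_4 ≈ 0.110150

Integral: ∫_8^43 1/x^2 dx = 0.101744.
Boundary: ½(f(8) + f(43)) = ½(0.0156250 + 0.000540833) = 0.00808292.
Running total after boundary: 0.109827.
k=1: B_{2}/(2)! × [f^{(1)}(43) − f^{(1)}(8)] = 1/12 × (-2.51550e-05 − (-0.00390625)) = 0.000323425.
Running total after k=1: 0.110151.
k=2: B_{4}/(4)! × [f^{(3)}(43) − f^{(3)}(8)] = −1/720 × (-1.63256e-07 − (-0.000732422)) = -1.01703e-06.
Running total after k=2: 0.110150.
k=3: B_{6}/(6)! × [f^{(5)}(43) − f^{(5)}(8)] = 1/30240 × (-2.64883e-09 − (-0.000343323)) = 1.13532e-08.
Running total after k=3: 0.110150.
k=4: B_{8}/(8)! × [f^{(7)}(43) − f^{(7)}(8)] = −1/1209600 × (-8.02240e-11 − (-0.000300407)) = -2.48353e-10.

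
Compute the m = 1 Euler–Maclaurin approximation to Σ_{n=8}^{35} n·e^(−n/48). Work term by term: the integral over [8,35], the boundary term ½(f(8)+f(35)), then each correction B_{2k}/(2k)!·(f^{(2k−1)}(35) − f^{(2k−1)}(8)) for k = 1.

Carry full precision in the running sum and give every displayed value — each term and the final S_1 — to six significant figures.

The integral term ∫_8^35 x·e^(−x/48) dx = 353.817.
½[f(8) + f(35)] = ½[6.77185 + 16.8809] = 11.8264.
So far: 365.643.
Order-1 term: 1/12 · (0.130626 − 0.705401) = -0.0478980.

S_1 ≈ 365.595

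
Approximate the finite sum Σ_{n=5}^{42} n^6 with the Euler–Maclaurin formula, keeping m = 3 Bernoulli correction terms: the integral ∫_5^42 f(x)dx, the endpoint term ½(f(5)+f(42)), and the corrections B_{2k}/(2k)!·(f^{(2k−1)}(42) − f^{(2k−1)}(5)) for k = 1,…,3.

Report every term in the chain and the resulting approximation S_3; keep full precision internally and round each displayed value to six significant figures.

The integral term ∫_5^42 x^6 dx = 3.29342e+10.
Endpoint term: (f(5) + f(42))/2 = (15625.0 + 5.48903e+09)/2 = 2.74452e+09.
So far: 3.56787e+10.
Correction k=1: B_{2}/2! · (f^{(1)}(42) − f^{(1)}(5)) = 1/12 · (7.84147e+08 − 18750.0) = 6.53441e+07.
After k=1: 3.57440e+10.
Correction k=2: B_{4}/4! · (f^{(3)}(42) − f^{(3)}(5)) = −1/720 · (8.89056e+06 − 15000.0) = -12327.2.
After k=2: 3.57440e+10.
Correction k=3: B_{6}/6! · (f^{(5)}(42) − f^{(5)}(5)) = 1/30240 · (30240.0 − 3600.00) = 0.880952.

S_3 ≈ 3.57440e+10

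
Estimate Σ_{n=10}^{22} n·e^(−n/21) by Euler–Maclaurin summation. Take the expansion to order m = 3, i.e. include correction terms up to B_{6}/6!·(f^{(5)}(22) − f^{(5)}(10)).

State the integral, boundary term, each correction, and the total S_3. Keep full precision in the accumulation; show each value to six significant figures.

The integral term ∫_10^22 x·e^(−x/21) dx = 87.6184.
Boundary: ½(f(10) + f(22)) = ½(6.21145 + 7.71698) = 6.96422.
So far: 94.5827.
k=1: B_{2}/(2)! × [f^{(1)}(22) − f^{(1)}(10)] = 1/12 × (-0.0167034 − 0.325362) = -0.0285054.
Partial sum through k=1: 94.5542.
k=2: B_{4}/(4)! × [f^{(3)}(22) − f^{(3)}(10)] = −1/720 × (0.00155293 − 0.00355477) = 2.78033e-06.
Partial sum through k=2: 94.5542.
k=3: B_{6}/(6)! × [f^{(5)}(22) − f^{(5)}(10)] = 1/30240 × (7.12864e-06 − 1.44484e-05) = -2.42056e-10.

S_3 ≈ 94.5542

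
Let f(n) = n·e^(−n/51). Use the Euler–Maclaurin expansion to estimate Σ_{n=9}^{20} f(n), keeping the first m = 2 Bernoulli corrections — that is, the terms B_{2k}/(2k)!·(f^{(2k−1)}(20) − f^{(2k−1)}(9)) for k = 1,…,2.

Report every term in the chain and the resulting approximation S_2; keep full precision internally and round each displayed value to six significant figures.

∫_9^20 x·e^(−x/51) dx evaluates to 118.623.
Endpoint term: (f(9) + f(20))/2 = (7.54401 + 13.5120)/2 = 10.5280.
Integral + boundary = 129.151.
Correction k=1: B_{2}/2! · (f^{(1)}(20) − f^{(1)}(9)) = 1/12 · (0.410658 − 0.690302) = -0.0233037.
After k=1: 129.128.
Correction k=2: B_{4}/4! · (f^{(3)}(20) − f^{(3)}(9)) = −1/720 · (0.000677376 − 0.000909938) = 3.23003e-07.

S_2 ≈ 129.128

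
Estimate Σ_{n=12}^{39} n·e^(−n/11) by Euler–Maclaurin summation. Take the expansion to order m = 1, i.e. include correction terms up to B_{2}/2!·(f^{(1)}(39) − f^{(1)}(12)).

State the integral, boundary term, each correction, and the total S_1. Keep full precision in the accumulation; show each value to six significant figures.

S_1 ≈ 71.6895

∫_12^39 x·e^(−x/11) dx evaluates to 69.1150.
½[f(12) + f(39)] = ½[4.03093 + 1.12536] = 2.57815.
Integral + boundary = 71.6931.
Correction k=1: B_{2}/2! · (f^{(1)}(39) − f^{(1)}(12)) = 1/12 · (-0.0734504 − (-0.0305374)) = -0.00357608.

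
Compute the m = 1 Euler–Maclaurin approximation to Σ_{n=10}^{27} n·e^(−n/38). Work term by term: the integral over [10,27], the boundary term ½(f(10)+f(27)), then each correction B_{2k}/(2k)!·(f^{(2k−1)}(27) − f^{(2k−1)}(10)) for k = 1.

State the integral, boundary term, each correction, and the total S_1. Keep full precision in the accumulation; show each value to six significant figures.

Integral: ∫_10^27 x·e^(−x/38) dx = 188.242.
½[f(10) + f(27)] = ½[7.68621 + 13.2674] = 10.4768.
Running total after boundary: 198.718.
Correction k=1: B_{2}/2! · (f^{(1)}(27) − f^{(1)}(10)) = 1/12 · (0.142243 − 0.566352) = -0.0353424.

S_1 ≈ 198.683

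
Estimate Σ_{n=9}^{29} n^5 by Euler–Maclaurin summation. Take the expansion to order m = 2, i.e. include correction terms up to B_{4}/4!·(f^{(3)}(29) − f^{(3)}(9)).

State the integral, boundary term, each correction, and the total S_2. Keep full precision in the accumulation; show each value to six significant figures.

S_2 ≈ 1.09626e+08

Integral: ∫_9^29 x^5 dx = 9.90486e+07.
½[f(9) + f(29)] = ½[59049.0 + 2.05111e+07] = 1.02851e+07.
Running total after boundary: 1.09334e+08.
k=1: B_{2}/(2)! × [f^{(1)}(29) − f^{(1)}(9)] = 1/12 × (3.53640e+06 − 32805.0) = 291967.
Running total after k=1: 1.09626e+08.
k=2: B_{4}/(4)! × [f^{(3)}(29) − f^{(3)}(9)] = −1/720 × (50460.0 − 4860.00) = -63.3333.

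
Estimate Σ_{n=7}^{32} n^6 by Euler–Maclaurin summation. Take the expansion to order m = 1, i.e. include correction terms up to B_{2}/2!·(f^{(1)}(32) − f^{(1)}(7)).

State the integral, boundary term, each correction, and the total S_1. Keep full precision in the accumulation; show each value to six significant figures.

The integral term ∫_7^32 x^6 dx = 4.90842e+09.
Endpoint term: (f(7) + f(32))/2 = (117649 + 1.07374e+09)/2 = 5.36930e+08.
Integral + boundary = 5.44535e+09.
Correction k=1: B_{2}/2! · (f^{(1)}(32) − f^{(1)}(7)) = 1/12 · (2.01327e+08 − 100842) = 1.67688e+07.

S_1 ≈ 5.46211e+09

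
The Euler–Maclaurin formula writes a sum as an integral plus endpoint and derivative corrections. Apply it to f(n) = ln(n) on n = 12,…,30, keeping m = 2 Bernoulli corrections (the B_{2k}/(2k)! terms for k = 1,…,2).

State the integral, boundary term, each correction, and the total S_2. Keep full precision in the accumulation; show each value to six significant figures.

∫_12^30 ln(x) dx evaluates to 54.2170.
Endpoint term: (f(12) + f(30))/2 = (2.48491 + 3.40120)/2 = 2.94305.
Integral + boundary = 57.1601.
k=1: B_{2}/(2)! × [f^{(1)}(30) − f^{(1)}(12)] = 1/12 × (0.0333333 − 0.0833333) = -0.00416667.
Partial sum through k=1: 57.1559.
k=2: B_{4}/(4)! × [f^{(3)}(30) − f^{(3)}(12)] = −1/720 × (7.40741e-05 − 0.00115741) = 1.50463e-06.

S_2 ≈ 57.1559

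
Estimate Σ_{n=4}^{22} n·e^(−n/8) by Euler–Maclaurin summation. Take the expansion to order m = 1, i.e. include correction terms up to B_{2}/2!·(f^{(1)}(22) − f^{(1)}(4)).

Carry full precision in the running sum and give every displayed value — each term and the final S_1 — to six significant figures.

S_1 ≈ 44.7659

Integral: ∫_4^22 x·e^(−x/8) dx = 42.8843.
Boundary: ½(f(4) + f(22)) = ½(2.42612 + 1.40641) = 1.91627.
Running total after boundary: 44.8005.
Order-1 term: 1/12 · (-0.111874 − 0.303265) = -0.0345949.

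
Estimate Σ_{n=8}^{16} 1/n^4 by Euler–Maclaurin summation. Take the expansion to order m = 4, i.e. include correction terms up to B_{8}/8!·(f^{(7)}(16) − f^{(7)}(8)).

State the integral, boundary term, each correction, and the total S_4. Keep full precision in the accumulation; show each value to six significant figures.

Integral: ∫_8^16 1/x^4 dx = 0.000569661.
Boundary: ½(f(8) + f(16)) = ½(0.000244141 + 1.52588e-05) = 0.000129700.
Running total after boundary: 0.000699361.
Correction k=1: B_{2}/2! · (f^{(1)}(16) − f^{(1)}(8)) = 1/12 · (-3.81470e-06 − (-0.000122070)) = 9.85463e-06.
Running total after k=1: 0.000709216.
Correction k=2: B_{4}/4! · (f^{(3)}(16) − f^{(3)}(8)) = −1/720 · (-4.47035e-07 − (-5.72205e-05)) = -7.88520e-08.
Running total after k=2: 0.000709137.
Correction k=3: B_{6}/6! · (f^{(5)}(16) − f^{(5)}(8)) = 1/30240 · (-9.77889e-08 − (-5.00679e-05)) = 1.65245e-09.
Running total after k=3: 0.000709139.
Correction k=4: B_{8}/8! · (f^{(7)}(16) − f^{(7)}(8)) = −1/1209600 · (-3.43789e-08 − (-7.04080e-05)) = -5.81792e-11.

S_4 ≈ 0.000709139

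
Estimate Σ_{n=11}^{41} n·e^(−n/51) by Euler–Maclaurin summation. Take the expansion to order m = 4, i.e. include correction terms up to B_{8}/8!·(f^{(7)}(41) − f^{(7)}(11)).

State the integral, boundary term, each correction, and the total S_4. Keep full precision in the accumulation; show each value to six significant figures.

S_4 ≈ 462.097

∫_11^41 x·e^(−x/51) dx evaluates to 448.534.
½[f(11) + f(41)] = ½[8.86587 + 18.3504] = 13.6081.
So far: 462.143.
Order-1 term: 1/12 · (0.0877589 − 0.632148) = -0.0453657.
After k=1: 462.097.
Order-2 term: −1/720 · (0.000377893 − 0.000862793) = 6.73472e-07.
After k=2: 462.097.
Order-3 term: 1/30240 · (2.77603e-07 − 5.69990e-07) = -9.66890e-12.
After k=3: 462.097.
Order-4 term: −1/1209600 · (1.57600e-10 − 3.10752e-10) = 1.26613e-16.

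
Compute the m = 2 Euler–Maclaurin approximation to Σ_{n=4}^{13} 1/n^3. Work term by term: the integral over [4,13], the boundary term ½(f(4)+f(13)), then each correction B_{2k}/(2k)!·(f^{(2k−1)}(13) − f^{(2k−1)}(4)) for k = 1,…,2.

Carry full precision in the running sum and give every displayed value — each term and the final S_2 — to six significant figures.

S_2 ≈ 0.0372790

The integral term ∫_4^13 1/x^3 dx = 0.0282914.
½[f(4) + f(13)] = ½[0.0156250 + 0.000455166] = 0.00804008.
So far: 0.0363315.
k=1: B_{2}/(2)! × [f^{(1)}(13) − f^{(1)}(4)] = 1/12 × (-0.000105038 − (-0.0117188)) = 0.000967809.
Partial sum through k=1: 0.0372993.
k=2: B_{4}/(4)! × [f^{(3)}(13) − f^{(3)}(4)] = −1/720 × (-1.24306e-05 − (-0.0146484)) = -2.03278e-05.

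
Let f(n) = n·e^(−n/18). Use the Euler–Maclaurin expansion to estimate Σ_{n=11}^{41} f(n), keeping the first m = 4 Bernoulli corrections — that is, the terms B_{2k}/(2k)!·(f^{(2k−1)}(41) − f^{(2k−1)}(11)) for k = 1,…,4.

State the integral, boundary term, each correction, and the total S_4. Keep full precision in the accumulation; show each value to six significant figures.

∫_11^41 x·e^(−x/18) dx evaluates to 174.447.
Endpoint term: (f(11) + f(41))/2 = (5.97022 + 4.20298)/2 = 5.08660.
Integral + boundary = 179.533.
Correction k=1: B_{2}/2! · (f^{(1)}(41) − f^{(1)}(11)) = 1/12 · (-0.130987 − 0.211068) = -0.0285046.
After k=1: 179.505.
Correction k=2: B_{4}/4! · (f^{(3)}(41) − f^{(3)}(11)) = −1/720 · (0.000228507 − 0.00400174) = 5.24060e-06.
After k=2: 179.505.
Correction k=3: B_{6}/6! · (f^{(5)}(41) − f^{(5)}(11)) = 1/30240 · (2.65832e-06 − 2.26915e-05) = -6.62471e-10.
After k=3: 179.505.
Correction k=4: B_{8}/8! · (f^{(7)}(41) − f^{(7)}(11)) = −1/1209600 · (1.42326e-08 − 1.01950e-07) = 7.25178e-14.

S_4 ≈ 179.505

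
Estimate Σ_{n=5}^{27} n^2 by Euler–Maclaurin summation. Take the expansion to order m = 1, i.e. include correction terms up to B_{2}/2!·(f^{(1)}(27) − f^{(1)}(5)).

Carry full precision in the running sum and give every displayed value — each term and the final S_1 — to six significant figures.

S_1 ≈ 6900.00

The integral term ∫_5^27 x^2 dx = 6519.33.
Endpoint term: (f(5) + f(27))/2 = (25.0000 + 729.000)/2 = 377.000.
So far: 6896.33.
Order-1 term: 1/12 · (54.0000 − 10.0000) = 3.66667.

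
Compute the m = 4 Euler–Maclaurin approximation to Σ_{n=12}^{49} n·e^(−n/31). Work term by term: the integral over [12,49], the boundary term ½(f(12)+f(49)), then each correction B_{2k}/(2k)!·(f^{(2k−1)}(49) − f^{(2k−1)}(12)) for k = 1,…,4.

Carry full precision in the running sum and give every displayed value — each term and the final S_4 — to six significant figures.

Integral: ∫_12^49 x·e^(−x/31) dx = 394.652.
Boundary: ½(f(12) + f(49)) = ½(8.14830 + 10.0863) = 9.11729.
So far: 403.769.
Order-1 term: 1/12 · (-0.119521 − 0.416177) = -0.0446415.
After k=1: 403.725.
Order-2 term: −1/720 · (0.000304020 − 0.00184623) = 2.14196e-06.
After k=2: 403.725.
Order-3 term: 1/30240 · (7.62135e-07 − 3.39167e-06) = -8.69555e-11.
After k=3: 403.725.
Order-4 term: −1/1209600 · (1.25693e-09 − 5.05950e-09) = 3.14366e-15.

S_4 ≈ 403.725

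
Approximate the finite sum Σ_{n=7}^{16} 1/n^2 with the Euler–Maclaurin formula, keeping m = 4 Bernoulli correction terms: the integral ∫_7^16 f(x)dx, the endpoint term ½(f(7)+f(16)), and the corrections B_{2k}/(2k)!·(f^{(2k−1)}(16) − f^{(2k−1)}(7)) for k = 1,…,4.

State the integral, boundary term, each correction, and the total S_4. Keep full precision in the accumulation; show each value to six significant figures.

S_4 ≈ 0.0929576

∫_7^16 1/x^2 dx evaluates to 0.0803571.
Endpoint term: (f(7) + f(16))/2 = (0.0204082 + 0.00390625)/2 = 0.0121572.
Running total after boundary: 0.0925143.
k=1: B_{2}/(2)! × [f^{(1)}(16) − f^{(1)}(7)] = 1/12 × (-0.000488281 − (-0.00583090)) = 0.000445219.
Running total after k=1: 0.0929596.
k=2: B_{4}/(4)! × [f^{(3)}(16) − f^{(3)}(7)] = −1/720 × (-2.28882e-05 − (-0.00142798)) = -1.95151e-06.
Running total after k=2: 0.0929576.
k=3: B_{6}/(6)! × [f^{(5)}(16) − f^{(5)}(7)] = 1/30240 × (-2.68221e-06 − (-0.000874271)) = 2.88224e-08.
Running total after k=3: 0.0929576.
k=4: B_{8}/(8)! × [f^{(7)}(16) − f^{(7)}(7)] = −1/1209600 × (-5.86733e-07 − (-0.000999167)) = -8.25546e-10.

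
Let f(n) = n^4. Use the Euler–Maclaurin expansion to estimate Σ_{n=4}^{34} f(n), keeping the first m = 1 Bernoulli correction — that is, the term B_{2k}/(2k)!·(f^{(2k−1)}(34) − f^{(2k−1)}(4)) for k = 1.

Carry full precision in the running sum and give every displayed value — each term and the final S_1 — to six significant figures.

∫_4^34 x^4 dx evaluates to 9.08688e+06.
½[f(4) + f(34)] = ½[256.000 + 1.33634e+06] = 668296.
So far: 9.75518e+06.
Correction k=1: B_{2}/2! · (f^{(1)}(34) − f^{(1)}(4)) = 1/12 · (157216 − 256.000) = 13080.0.

S_1 ≈ 9.76826e+06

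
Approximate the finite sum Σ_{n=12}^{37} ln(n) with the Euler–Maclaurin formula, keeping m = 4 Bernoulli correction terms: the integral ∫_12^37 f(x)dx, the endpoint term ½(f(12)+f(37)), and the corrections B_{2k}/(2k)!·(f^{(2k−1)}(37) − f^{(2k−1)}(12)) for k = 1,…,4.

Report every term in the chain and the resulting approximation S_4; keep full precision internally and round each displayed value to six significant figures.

S_4 ≈ 81.8283

The integral term ∫_12^37 ln(x) dx = 78.7851.
Endpoint term: (f(12) + f(37))/2 = (2.48491 + 3.61092)/2 = 3.04791.
Integral + boundary = 81.8330.
Correction k=1: B_{2}/2! · (f^{(1)}(37) − f^{(1)}(12)) = 1/12 · (0.0270270 − 0.0833333) = -0.00469219.
Running total after k=1: 81.8283.
Correction k=2: B_{4}/4! · (f^{(3)}(37) − f^{(3)}(12)) = −1/720 · (3.94843e-05 − 0.00115741) = 1.55267e-06.
Running total after k=2: 81.8283.
Correction k=3: B_{6}/6! · (f^{(5)}(37) − f^{(5)}(12)) = 1/30240 · (3.46101e-07 − 9.64506e-05) = -3.17806e-09.
Running total after k=3: 81.8283.
Correction k=4: B_{8}/8! · (f^{(7)}(37) − f^{(7)}(12)) = −1/1209600 · (7.58439e-09 − 2.00939e-05) = 1.66057e-11.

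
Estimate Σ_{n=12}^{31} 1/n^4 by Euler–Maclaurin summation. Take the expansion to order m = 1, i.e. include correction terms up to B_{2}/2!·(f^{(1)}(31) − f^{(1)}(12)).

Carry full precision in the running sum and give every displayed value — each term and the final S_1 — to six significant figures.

The integral term ∫_12^31 1/x^4 dx = 0.000181712.
½[f(12) + f(31)] = ½[4.82253e-05 + 1.08281e-06] = 2.46541e-05.
Running total after boundary: 0.000206366.
k=1: B_{2}/(2)! × [f^{(1)}(31) − f^{(1)}(12)] = 1/12 × (-1.39718e-07 − (-1.60751e-05)) = 1.32795e-06.

S_1 ≈ 0.000207694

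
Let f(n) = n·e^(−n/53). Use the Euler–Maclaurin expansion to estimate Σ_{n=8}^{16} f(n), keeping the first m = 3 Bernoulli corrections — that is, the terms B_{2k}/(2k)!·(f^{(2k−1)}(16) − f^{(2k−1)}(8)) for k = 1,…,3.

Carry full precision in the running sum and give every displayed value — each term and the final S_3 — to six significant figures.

Integral: ∫_8^16 x·e^(−x/53) dx = 75.9796.
Endpoint term: (f(8) + f(16))/2 = (6.87917 + 11.8307)/2 = 9.35496.
So far: 85.3345.
k=1: B_{2}/(2)! × [f^{(1)}(16) − f^{(1)}(8)] = 1/12 × (0.516200 − 0.730101) = -0.0178250.
Running total after k=1: 85.3167.
k=2: B_{4}/(4)! × [f^{(3)}(16) − f^{(3)}(8)] = −1/720 × (0.000710233 − 0.000872159) = 2.24897e-07.
Running total after k=2: 85.3167.
k=3: B_{6}/(6)! × [f^{(5)}(16) − f^{(5)}(8)] = 1/30240 × (4.40263e-07 − 5.28445e-07) = -2.91607e-12.

S_3 ≈ 85.3167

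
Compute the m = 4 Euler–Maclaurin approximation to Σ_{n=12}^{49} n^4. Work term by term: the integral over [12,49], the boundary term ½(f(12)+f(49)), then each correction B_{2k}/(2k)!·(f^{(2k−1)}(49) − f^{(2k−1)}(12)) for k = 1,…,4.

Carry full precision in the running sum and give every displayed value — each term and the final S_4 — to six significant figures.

S_4 ≈ 5.93767e+07

∫_12^49 x^4 dx evaluates to 5.64453e+07.
Endpoint term: (f(12) + f(49))/2 = (20736.0 + 5.76480e+06)/2 = 2.89277e+06.
Integral + boundary = 5.93381e+07.
Order-1 term: 1/12 · (470596 − 6912.00) = 38640.3.
Running total after k=1: 5.93767e+07.
Order-2 term: −1/720 · (1176.00 − 288.000) = -1.23333.
Running total after k=2: 5.93767e+07.
Order-3 term: 1/30240 · (0.00000 − 0.00000) = 0.00000.
Running total after k=3: 5.93767e+07.
Order-4 term: −1/1209600 · (0.00000 − 0.00000) = 0.00000.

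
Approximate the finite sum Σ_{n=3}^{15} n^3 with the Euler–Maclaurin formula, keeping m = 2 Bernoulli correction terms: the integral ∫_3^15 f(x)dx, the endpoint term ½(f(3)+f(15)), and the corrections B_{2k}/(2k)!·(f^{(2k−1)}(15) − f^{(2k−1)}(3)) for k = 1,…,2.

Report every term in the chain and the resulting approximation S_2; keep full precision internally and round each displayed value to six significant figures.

S_2 ≈ 14391.0

The integral term ∫_3^15 x^3 dx = 12636.0.
Endpoint term: (f(3) + f(15))/2 = (27.0000 + 3375.00)/2 = 1701.00.
Running total after boundary: 14337.0.
Order-1 term: 1/12 · (675.000 − 27.0000) = 54.0000.
After k=1: 14391.0.
Order-2 term: −1/720 · (6.00000 − 6.00000) = 0.00000.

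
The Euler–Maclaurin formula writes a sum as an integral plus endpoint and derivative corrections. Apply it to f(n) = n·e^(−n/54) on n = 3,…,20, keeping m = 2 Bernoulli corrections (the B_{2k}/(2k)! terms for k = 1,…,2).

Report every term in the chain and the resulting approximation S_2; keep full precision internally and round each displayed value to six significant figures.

S_2 ≈ 160.796

∫_3^20 x·e^(−x/54) dx evaluates to 152.511.
Boundary: ½(f(3) + f(20)) = ½(2.83788 + 13.8096) = 8.32372.
So far: 160.835.
Correction k=1: B_{2}/2! · (f^{(1)}(20) − f^{(1)}(3)) = 1/12 · (0.434746 − 0.893406) = -0.0382217.
Partial sum through k=1: 160.796.
Correction k=2: B_{4}/4! · (f^{(3)}(20) − f^{(3)}(3)) = −1/720 · (0.000622669 − 0.000955187) = 4.61830e-07.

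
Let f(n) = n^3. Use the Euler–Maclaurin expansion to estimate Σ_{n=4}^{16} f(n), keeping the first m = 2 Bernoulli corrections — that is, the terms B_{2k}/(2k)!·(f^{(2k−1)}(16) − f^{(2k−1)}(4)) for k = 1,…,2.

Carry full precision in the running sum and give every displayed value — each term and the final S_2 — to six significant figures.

S_2 ≈ 18460.0

The integral term ∫_4^16 x^3 dx = 16320.0.
½[f(4) + f(16)] = ½[64.0000 + 4096.00] = 2080.00.
Integral + boundary = 18400.0.
k=1: B_{2}/(2)! × [f^{(1)}(16) − f^{(1)}(4)] = 1/12 × (768.000 − 48.0000) = 60.0000.
Running total after k=1: 18460.0.
k=2: B_{4}/(4)! × [f^{(3)}(16) − f^{(3)}(4)] = −1/720 × (6.00000 − 6.00000) = 0.00000.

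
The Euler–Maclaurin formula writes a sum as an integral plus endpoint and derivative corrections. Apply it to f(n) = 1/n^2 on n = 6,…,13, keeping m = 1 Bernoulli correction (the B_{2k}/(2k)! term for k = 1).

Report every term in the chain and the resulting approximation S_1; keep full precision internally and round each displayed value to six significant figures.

The integral term ∫_6^13 1/x^2 dx = 0.0897436.
½[f(6) + f(13)] = ½[0.0277778 + 0.00591716] = 0.0168475.
So far: 0.106591.
k=1: B_{2}/(2)! × [f^{(1)}(13) − f^{(1)}(6)] = 1/12 × (-0.000910332 − (-0.00925926)) = 0.000695744.

S_1 ≈ 0.107287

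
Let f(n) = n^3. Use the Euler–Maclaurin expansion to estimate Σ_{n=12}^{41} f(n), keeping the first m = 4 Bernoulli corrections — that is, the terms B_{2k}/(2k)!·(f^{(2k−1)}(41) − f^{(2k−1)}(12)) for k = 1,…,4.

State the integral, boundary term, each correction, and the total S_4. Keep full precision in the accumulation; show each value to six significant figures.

S_4 ≈ 736965

The integral term ∫_12^41 x^3 dx = 701256.
Endpoint term: (f(12) + f(41))/2 = (1728.00 + 68921.0)/2 = 35324.5.
Running total after boundary: 736581.
Correction k=1: B_{2}/2! · (f^{(1)}(41) − f^{(1)}(12)) = 1/12 · (5043.00 − 432.000) = 384.250.
After k=1: 736965.
Correction k=2: B_{4}/4! · (f^{(3)}(41) − f^{(3)}(12)) = −1/720 · (6.00000 − 6.00000) = 0.00000.
After k=2: 736965.
Correction k=3: B_{6}/6! · (f^{(5)}(41) − f^{(5)}(12)) = 1/30240 · (0.00000 − 0.00000) = 0.00000.
After k=3: 736965.
Correction k=4: B_{8}/8! · (f^{(7)}(41) − f^{(7)}(12)) = −1/1209600 · (0.00000 − 0.00000) = 0.00000.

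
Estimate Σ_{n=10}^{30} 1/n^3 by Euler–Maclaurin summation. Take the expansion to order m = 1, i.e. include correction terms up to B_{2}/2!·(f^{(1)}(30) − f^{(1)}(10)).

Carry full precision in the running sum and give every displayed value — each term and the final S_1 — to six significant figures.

The integral term ∫_10^30 1/x^3 dx = 0.00444444.
Endpoint term: (f(10) + f(30))/2 = (0.00100000 + 3.70370e-05)/2 = 0.000518519.
So far: 0.00496296.
Correction k=1: B_{2}/2! · (f^{(1)}(30) − f^{(1)}(10)) = 1/12 · (-3.70370e-06 − (-0.000300000)) = 2.46914e-05.

S_1 ≈ 0.00498765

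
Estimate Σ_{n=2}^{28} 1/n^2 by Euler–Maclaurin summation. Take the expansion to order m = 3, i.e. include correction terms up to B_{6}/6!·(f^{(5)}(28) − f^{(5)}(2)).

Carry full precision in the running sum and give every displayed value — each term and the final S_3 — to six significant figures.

S_3 ≈ 0.609894

∫_2^28 1/x^2 dx evaluates to 0.464286.
½[f(2) + f(28)] = ½[0.250000 + 0.00127551] = 0.125638.
Running total after boundary: 0.589923.
Correction k=1: B_{2}/2! · (f^{(1)}(28) − f^{(1)}(2)) = 1/12 · (-9.11079e-05 − (-0.250000)) = 0.0208257.
Running total after k=1: 0.610749.
Correction k=2: B_{4}/4! · (f^{(3)}(28) − f^{(3)}(2)) = −1/720 · (-1.39451e-06 − (-0.750000)) = -0.00104166.
Running total after k=2: 0.609708.
Correction k=3: B_{6}/6! · (f^{(5)}(28) − f^{(5)}(2)) = 1/30240 · (-5.33613e-08 − (-5.62500)) = 0.000186012.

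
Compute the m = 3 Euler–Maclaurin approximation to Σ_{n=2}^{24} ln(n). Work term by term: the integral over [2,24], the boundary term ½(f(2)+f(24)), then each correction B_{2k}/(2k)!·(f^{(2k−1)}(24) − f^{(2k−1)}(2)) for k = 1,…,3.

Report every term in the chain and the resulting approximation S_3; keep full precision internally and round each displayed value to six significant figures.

S_3 ≈ 54.7847

Integral: ∫_2^24 ln(x) dx = 52.8870.
Endpoint term: (f(2) + f(24))/2 = (0.693147 + 3.17805)/2 = 1.93560.
So far: 54.8226.
Order-1 term: 1/12 · (0.0416667 − 0.500000) = -0.0381944.
After k=1: 54.7844.
Order-2 term: −1/720 · (0.000144676 − 0.250000) = 0.000347021.
After k=2: 54.7848.
Order-3 term: 1/30240 · (3.01408e-06 − 0.750000) = -2.48015e-05.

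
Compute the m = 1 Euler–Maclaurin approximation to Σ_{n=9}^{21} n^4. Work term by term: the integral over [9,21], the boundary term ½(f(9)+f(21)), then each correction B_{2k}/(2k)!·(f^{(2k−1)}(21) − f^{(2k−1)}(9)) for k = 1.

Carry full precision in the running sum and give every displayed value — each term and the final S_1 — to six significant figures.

∫_9^21 x^4 dx evaluates to 805010.
Endpoint term: (f(9) + f(21))/2 = (6561.00 + 194481)/2 = 100521.
Integral + boundary = 905531.
k=1: B_{2}/(2)! × [f^{(1)}(21) − f^{(1)}(9)] = 1/12 × (37044.0 − 2916.00) = 2844.00.

S_1 ≈ 908375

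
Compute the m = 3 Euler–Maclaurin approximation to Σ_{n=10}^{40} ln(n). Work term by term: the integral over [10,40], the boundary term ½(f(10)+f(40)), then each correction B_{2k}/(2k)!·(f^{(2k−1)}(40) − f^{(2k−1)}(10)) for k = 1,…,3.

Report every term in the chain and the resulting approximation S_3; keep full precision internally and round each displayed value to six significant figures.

S_3 ≈ 97.5188

The integral term ∫_10^40 ln(x) dx = 94.5293.
½[f(10) + f(40)] = ½[2.30259 + 3.68888] = 2.99573.
Integral + boundary = 97.5251.
Order-1 term: 1/12 · (0.0250000 − 0.100000) = -0.00625000.
Running total after k=1: 97.5188.
Order-2 term: −1/720 · (3.12500e-05 − 0.00200000) = 2.73437e-06.
Running total after k=2: 97.5188.
Order-3 term: 1/30240 · (2.34375e-07 − 0.000240000) = -7.92876e-09.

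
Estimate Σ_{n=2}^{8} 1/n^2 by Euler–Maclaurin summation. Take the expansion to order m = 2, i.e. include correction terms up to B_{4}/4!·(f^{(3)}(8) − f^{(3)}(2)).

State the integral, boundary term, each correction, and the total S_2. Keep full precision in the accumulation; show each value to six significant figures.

The integral term ∫_2^8 1/x^2 dx = 0.375000.
Endpoint term: (f(2) + f(8))/2 = (0.250000 + 0.0156250)/2 = 0.132812.
So far: 0.507812.
Order-1 term: 1/12 · (-0.00390625 − (-0.250000)) = 0.0205078.
Running total after k=1: 0.528320.
Order-2 term: −1/720 · (-0.000732422 − (-0.750000)) = -0.00104065.

S_2 ≈ 0.527280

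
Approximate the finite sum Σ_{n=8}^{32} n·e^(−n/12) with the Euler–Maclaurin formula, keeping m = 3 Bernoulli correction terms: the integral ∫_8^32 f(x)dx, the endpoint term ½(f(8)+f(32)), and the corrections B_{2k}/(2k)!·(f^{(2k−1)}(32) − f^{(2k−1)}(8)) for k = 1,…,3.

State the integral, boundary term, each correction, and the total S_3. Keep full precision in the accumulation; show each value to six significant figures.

S_3 ≈ 89.6743

The integral term ∫_8^32 x·e^(−x/12) dx = 86.5328.
Endpoint term: (f(8) + f(32))/2 = (4.10734 + 2.22347)/2 = 3.16540.
Running total after boundary: 89.6983.
k=1: B_{2}/(2)! × [f^{(1)}(32) − f^{(1)}(8)] = 1/12 × (-0.115806 − 0.171139) = -0.0239121.
After k=1: 89.6743.
k=2: B_{4}/(4)! × [f^{(3)}(32) − f^{(3)}(8)] = −1/720 × (0.000160841 − 0.00831926) = 1.13311e-05.
After k=2: 89.6743.
k=3: B_{6}/(6)! × [f^{(5)}(32) − f^{(5)}(8)] = 1/30240 × (7.81868e-06 − 0.000107292) = -3.28946e-09.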